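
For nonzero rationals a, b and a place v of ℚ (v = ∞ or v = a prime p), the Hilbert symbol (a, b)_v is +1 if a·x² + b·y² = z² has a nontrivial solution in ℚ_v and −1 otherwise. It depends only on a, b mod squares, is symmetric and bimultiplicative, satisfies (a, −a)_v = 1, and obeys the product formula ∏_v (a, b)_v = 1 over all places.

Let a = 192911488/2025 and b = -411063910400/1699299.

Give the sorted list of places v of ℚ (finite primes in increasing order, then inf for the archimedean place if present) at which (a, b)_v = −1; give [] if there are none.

[7, 29]

(a, b) ≡ (5698, -2148146) mod (ℚ^×)²; places V = {2, 3, 5, 7, 11, 13, 23, 29, 37, ∞}.
(a,b)_23: α=2, u≡7; β=0, v≡1 (mod 23); (7|23)=-1, (1|23)=+1; sign (−1)^0·-1^0·+1^2 = +1.
(a,b)_3: α=-4, u≡1; β=-8, v≡1 (mod 3); (1|3)=+1, (1|3)=+1; sign (−1)^0·+1^-8·+1^-4 = +1.
(a,b)_13: α=0, u≡12; β=1, v≡4 (mod 13); (12|13)=+1, (4|13)=+1; sign (−1)^0·+1^1·+1^0 = +1.
(a,b)_11: α=1, u≡9; β=3, v≡8 (mod 11); (9|11)=+1, (8|11)=-1; sign (−1)^1·+1^3·-1^1 = +1.
(a,b)_7: α=1, u≡4; β=-1, v≡1 (mod 7); (4|7)=+1, (1|7)=+1; sign (−1)^1·+1^-1·+1^1 = -1.
(a,b)_37: α=1, u≡29; β=-1, v≡14 (mod 37); (29|37)=-1, (14|37)=-1; sign (−1)^0·-1^-1·-1^1 = +1.
(a,b)_29: α=0, u≡10; β=1, v≡15 (mod 29); (10|29)=-1, (15|29)=-1; sign (−1)^0·-1^1·-1^0 = -1.
(a,b)_2: α=7, β=15; u≡1, v≡7 (mod 8); ε(u)ε(v)=0·1, αω(v)=7·0, βω(u)=15·0; sum ≡ 0  ⇒  +1.
(a,b)_∞: sgn(5698)=+, sgn(-2148146)=−, so +1.
(a,b)_5: α=-2, u≡3; β=2, v≡1 (mod 5); (3|5)=-1, (1|5)=+1; sign (−1)^0·-1^2·+1^-2 = +1.
(5698, -2148146 / ℚ) ramifies at {7, 29}: a division algebra.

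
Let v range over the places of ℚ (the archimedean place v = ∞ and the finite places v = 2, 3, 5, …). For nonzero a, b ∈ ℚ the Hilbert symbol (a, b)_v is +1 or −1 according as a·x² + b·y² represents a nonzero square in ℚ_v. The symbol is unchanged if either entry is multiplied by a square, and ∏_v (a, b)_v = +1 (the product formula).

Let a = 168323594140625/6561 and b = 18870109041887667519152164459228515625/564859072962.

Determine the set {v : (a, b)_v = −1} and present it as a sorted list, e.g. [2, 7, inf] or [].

[17, 31, 37, 41]

Mod squares: a ≡ 8794049, b ≡ 3410. Check v ∈ {∞, 2, 3, 5, 7, 11, 17, 31, 37, 41}.
v=41: a=41^1·(≡9), b=41^2·(≡30) mod 41; (9|41)=+1, (30|41)=-1; (−1)^{1·2·20}·(+1)^2·(-1)^1 = -1.
v=31: a=31^1·(≡17), b=31^3·(≡26) mod 31; (17|31)=-1, (26|31)=-1; (−1)^{1·3·15}·(-1)^3·(-1)^1 = -1.
v=5: a=5^8·(≡1), b=5^25·(≡3) mod 5; (1|5)=+1, (3|5)=-1; (−1)^{8·25·2}·(+1)^25·(-1)^8 = +1.
v=2: v_2(a)=0, v_2(b)=-1; units ≡ 1, 1 (mod 8); ε·ε+αω+βω = 0·0+0·0+-1·0 ≡ 0  ⇒  (a,b)_2 = +1.
v=17: a=17^1·(≡9), b=17^2·(≡7) mod 17; (9|17)=+1, (7|17)=-1; (−1)^{1·2·8}·(+1)^2·(-1)^1 = -1.
v=37: a=37^1·(≡9), b=37^2·(≡14) mod 37; (9|37)=+1, (14|37)=-1; (−1)^{1·2·18}·(+1)^2·(-1)^1 = -1.
v=3: a=3^-8·(≡2), b=3^-24·(≡2) mod 3; (2|3)=-1, (2|3)=-1; (−1)^{-8·-24·1}·(-1)^-24·(-1)^-8 = +1.
v=7: a=7^2·(≡3), b=7^4·(≡1) mod 7; (3|7)=-1, (1|7)=+1; (−1)^{2·4·3}·(-1)^4·(+1)^2 = +1.
v=11: a=11^1·(≡4), b=11^3·(≡2) mod 11; (4|11)=+1, (2|11)=-1; (−1)^{1·3·5}·(+1)^3·(-1)^1 = +1.
v=∞: 8794049 > 0 and 3410 > 0  ⇒  (a,b)_∞ = +1.
|Ram(8794049, 3410)| = 4, even; anisotropic at {17, 31, 37, 41}.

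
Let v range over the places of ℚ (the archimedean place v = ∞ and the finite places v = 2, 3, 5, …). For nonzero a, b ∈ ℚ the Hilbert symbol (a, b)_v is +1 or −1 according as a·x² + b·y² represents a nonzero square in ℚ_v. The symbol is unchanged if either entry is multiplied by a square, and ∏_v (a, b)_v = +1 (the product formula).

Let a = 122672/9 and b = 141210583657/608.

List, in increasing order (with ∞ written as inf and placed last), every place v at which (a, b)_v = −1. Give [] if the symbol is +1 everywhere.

[11, 19, 37, 41]

Mod squares: a ≡ 7667, b ≡ 12739766. Check v ∈ {∞, 2, 3, 11, 13, 17, 19, 37, 41, 59}.
v=2: v_2(a)=4, v_2(b)=-5; units ≡ 3, 3 (mod 8); ε·ε+αω+βω = 1·1+4·1+-5·1 ≡ 0  ⇒  (a,b)_2 = +1.
v=41: a=41^1·(≡9), b=41^1·(≡38) mod 41; (9|41)=+1, (38|41)=-1; (−1)^{1·1·20}·(+1)^1·(-1)^1 = -1.
v=17: a=17^1·(≡16), b=17^1·(≡2) mod 17; (16|17)=+1, (2|17)=+1; (−1)^{1·1·8}·(+1)^1·(+1)^1 = +1.
v=13: a=13^0·(≡12), b=13^1·(≡1) mod 13; (12|13)=+1, (1|13)=+1; (−1)^{0·1·6}·(+1)^1·(+1)^0 = +1.
v=∞: 7667 > 0 and 12739766 > 0  ⇒  (a,b)_∞ = +1.
v=37: a=37^0·(≡6), b=37^1·(≡11) mod 37; (6|37)=-1, (11|37)=+1; (−1)^{0·1·18}·(-1)^1·(+1)^0 = -1.
v=19: a=19^0·(≡3), b=19^-1·(≡16) mod 19; (3|19)=-1, (16|19)=+1; (−1)^{0·-1·9}·(-1)^-1·(+1)^0 = -1.
v=11: a=11^1·(≡1), b=11^2·(≡2) mod 11; (1|11)=+1, (2|11)=-1; (−1)^{1·2·5}·(+1)^2·(-1)^1 = -1.
v=59: a=59^0·(≡34), b=59^2·(≡13) mod 59; (34|59)=-1, (13|59)=-1; (−1)^{0·2·29}·(-1)^2·(-1)^0 = +1.
v=3: a=3^-2·(≡2), b=3^0·(≡2) mod 3; (2|3)=-1, (2|3)=-1; (−1)^{-2·0·1}·(-1)^0·(-1)^-2 = +1.
Ram(7667, 12739766) = {11, 19, 37, 41}; no ℚ_11-point on the conic.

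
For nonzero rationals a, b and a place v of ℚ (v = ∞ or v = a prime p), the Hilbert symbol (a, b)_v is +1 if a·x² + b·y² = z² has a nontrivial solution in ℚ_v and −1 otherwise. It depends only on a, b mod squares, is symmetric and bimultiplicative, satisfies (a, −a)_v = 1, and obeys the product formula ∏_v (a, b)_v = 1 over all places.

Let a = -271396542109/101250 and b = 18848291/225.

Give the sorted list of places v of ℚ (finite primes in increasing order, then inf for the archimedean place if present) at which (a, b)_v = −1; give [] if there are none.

[11, 17]

(a, b) ≡ (-2618, 11) mod (ℚ^×)²; places V = {2, 3, 5, 7, 11, 17, ∞}.
(a,b)_11: α=5, u≡5; β=3, v≡3 (mod 11); (5|11)=+1, (3|11)=+1; sign (−1)^1·+1^3·+1^5 = -1.
(a,b)_∞: sgn(-2618)=−, sgn(11)=+, so +1.
(a,b)_7: α=3, u≡1; β=2, v≡2 (mod 7); (1|7)=+1, (2|7)=+1; sign (−1)^0·+1^2·+1^3 = +1.
(a,b)_17: α=3, u≡15; β=2, v≡6 (mod 17); (15|17)=+1, (6|17)=-1; sign (−1)^0·+1^2·-1^3 = -1.
(a,b)_2: α=-1, β=0; u≡3, v≡3 (mod 8); ε(u)ε(v)=1·1, αω(v)=-1·1, βω(u)=0·1; sum ≡ 0  ⇒  +1.
(a,b)_3: α=-4, u≡1; β=-2, v≡2 (mod 3); (1|3)=+1, (2|3)=-1; sign (−1)^0·+1^-2·-1^-4 = +1.
(a,b)_5: α=-4, u≡3; β=-2, v≡4 (mod 5); (3|5)=-1, (4|5)=+1; sign (−1)^0·-1^-2·+1^-4 = +1.
Ram(-2618, 11) = {11, 17}; no ℚ_11-point on the conic.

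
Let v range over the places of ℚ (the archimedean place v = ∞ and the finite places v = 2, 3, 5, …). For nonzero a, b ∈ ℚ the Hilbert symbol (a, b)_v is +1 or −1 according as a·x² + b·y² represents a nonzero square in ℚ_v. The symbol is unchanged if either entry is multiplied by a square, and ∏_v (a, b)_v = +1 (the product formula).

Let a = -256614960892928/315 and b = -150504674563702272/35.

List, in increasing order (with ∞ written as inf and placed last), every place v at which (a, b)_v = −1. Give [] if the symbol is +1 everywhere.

Mod squares: a ≡ -474145, b ≡ -2102730. Check v ∈ {∞, 2, 3, 5, 7, 11, 17, 19, 23, 31}.
v=17: a=17^2·(≡13), b=17^3·(≡16) mod 17; (13|17)=+1, (16|17)=+1; (−1)^{2·3·8}·(+1)^3·(+1)^2 = +1.
v=31: a=31^1·(≡5), b=31^1·(≡27) mod 31; (5|31)=+1, (27|31)=-1; (−1)^{1·1·15}·(+1)^1·(-1)^1 = +1.
v=11: a=11^2·(≡10), b=11^2·(≡7) mod 11; (10|11)=-1, (7|11)=-1; (−1)^{2·2·5}·(-1)^2·(-1)^2 = +1.
v=7: a=7^-1·(≡2), b=7^-1·(≡1) mod 7; (2|7)=+1, (1|7)=+1; (−1)^{-1·-1·3}·(+1)^-1·(+1)^-1 = -1.
v=5: a=5^-1·(≡4), b=5^-1·(≡4) mod 5; (4|5)=+1, (4|5)=+1; (−1)^{-1·-1·2}·(+1)^-1·(+1)^-1 = +1.
v=2: v_2(a)=10, v_2(b)=9; units ≡ 7, 3 (mod 8); ε·ε+αω+βω = 1·1+10·1+9·0 ≡ 1  ⇒  (a,b)_2 = -1.
v=23: a=23^3·(≡9), b=23^4·(≡7) mod 23; (9|23)=+1, (7|23)=-1; (−1)^{3·4·11}·(+1)^4·(-1)^3 = -1.
v=19: a=19^1·(≡1), b=19^1·(≡6) mod 19; (1|19)=+1, (6|19)=+1; (−1)^{1·1·9}·(+1)^1·(+1)^1 = -1.
v=3: a=3^-2·(≡2), b=3^1·(≡1) mod 3; (2|3)=-1, (1|3)=+1; (−1)^{-2·1·1}·(-1)^1·(+1)^-2 = -1.
v=∞: -474145 < 0 and -2102730 < 0  ⇒  (a,b)_∞ = -1.
|Ram(-474145, -2102730)| = 6, even; anisotropic at {2, 3, 7, 19, 23, ∞}.

[2, 3, 7, 19, 23, inf]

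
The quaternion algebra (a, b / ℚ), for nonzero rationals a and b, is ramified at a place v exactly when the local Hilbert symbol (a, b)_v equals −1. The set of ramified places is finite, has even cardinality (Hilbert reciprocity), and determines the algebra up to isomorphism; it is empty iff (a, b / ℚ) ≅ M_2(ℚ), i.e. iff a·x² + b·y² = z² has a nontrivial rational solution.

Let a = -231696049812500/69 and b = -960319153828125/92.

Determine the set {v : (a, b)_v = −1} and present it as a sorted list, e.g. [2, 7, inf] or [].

[5, 7, 13, 19, 47, inf]

Mod squares: a ≡ -295113, b ≡ -1335035. Check v ∈ {∞, 2, 3, 5, 7, 13, 19, 23, 47}.
v=5: a=5^6·(≡3), b=5^7·(≡3) mod 5; (3|5)=-1, (3|5)=-1; (−1)^{6·7·2}·(-1)^7·(-1)^6 = -1.
v=47: a=47^1·(≡22), b=47^1·(≡5) mod 47; (22|47)=-1, (5|47)=-1; (−1)^{1·1·23}·(-1)^1·(-1)^1 = -1.
v=7: a=7^5·(≡4), b=7^6·(≡5) mod 7; (4|7)=+1, (5|7)=-1; (−1)^{5·6·3}·(+1)^6·(-1)^5 = -1.
v=2: v_2(a)=2, v_2(b)=-2; units ≡ 7, 5 (mod 8); ε·ε+αω+βω = 1·0+2·1+-2·0 ≡ 0  ⇒  (a,b)_2 = +1.
v=23: a=23^-1·(≡18), b=23^-1·(≡21) mod 23; (18|23)=+1, (21|23)=-1; (−1)^{-1·-1·11}·(+1)^-1·(-1)^-1 = +1.
v=13: a=13^1·(≡9), b=13^1·(≡11) mod 13; (9|13)=+1, (11|13)=-1; (−1)^{1·1·6}·(+1)^1·(-1)^1 = -1.
v=19: a=19^2·(≡18), b=19^1·(≡11) mod 19; (18|19)=-1, (11|19)=+1; (−1)^{2·1·9}·(-1)^1·(+1)^2 = -1.
v=3: a=3^-1·(≡2), b=3^2·(≡1) mod 3; (2|3)=-1, (1|3)=+1; (−1)^{-1·2·1}·(-1)^2·(+1)^-1 = +1.
v=∞: -295113 < 0 and -1335035 < 0  ⇒  (a,b)_∞ = -1.
|Ram(-295113, -1335035)| = 6, even; anisotropic at {5, 7, 13, 19, 47, ∞}.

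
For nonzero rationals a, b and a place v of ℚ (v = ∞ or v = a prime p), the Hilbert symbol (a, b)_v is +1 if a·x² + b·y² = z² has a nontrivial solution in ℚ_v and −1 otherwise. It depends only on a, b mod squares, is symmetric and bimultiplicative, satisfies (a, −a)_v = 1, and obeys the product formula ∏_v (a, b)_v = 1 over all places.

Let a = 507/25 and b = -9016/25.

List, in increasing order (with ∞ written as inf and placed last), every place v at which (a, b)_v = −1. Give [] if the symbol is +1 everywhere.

[2, 3]

Mod squares: a ≡ 3, b ≡ -46. Check v ∈ {∞, 2, 3, 5, 7, 13, 23}.
v=5: a=5^-2·(≡2), b=5^-2·(≡4) mod 5; (2|5)=-1, (4|5)=+1; (−1)^{-2·-2·2}·(-1)^-2·(+1)^-2 = +1.
v=∞: 3 > 0 and -46 < 0  ⇒  (a,b)_∞ = +1.
v=13: a=13^2·(≡10), b=13^0·(≡7) mod 13; (10|13)=+1, (7|13)=-1; (−1)^{2·0·6}·(+1)^0·(-1)^2 = +1.
v=2: v_2(a)=0, v_2(b)=3; units ≡ 3, 1 (mod 8); ε·ε+αω+βω = 1·0+0·0+3·1 ≡ 1  ⇒  (a,b)_2 = -1.
v=23: a=23^0·(≡12), b=23^1·(≡11) mod 23; (12|23)=+1, (11|23)=-1; (−1)^{0·1·11}·(+1)^1·(-1)^0 = +1.
v=3: a=3^1·(≡1), b=3^0·(≡2) mod 3; (1|3)=+1, (2|3)=-1; (−1)^{1·0·1}·(+1)^0·(-1)^1 = -1.
v=7: a=7^0·(≡6), b=7^2·(≡3) mod 7; (6|7)=-1, (3|7)=-1; (−1)^{0·2·3}·(-1)^2·(-1)^0 = +1.
Ram(3, -46) = {2, 3}; no ℚ_2-point on the conic.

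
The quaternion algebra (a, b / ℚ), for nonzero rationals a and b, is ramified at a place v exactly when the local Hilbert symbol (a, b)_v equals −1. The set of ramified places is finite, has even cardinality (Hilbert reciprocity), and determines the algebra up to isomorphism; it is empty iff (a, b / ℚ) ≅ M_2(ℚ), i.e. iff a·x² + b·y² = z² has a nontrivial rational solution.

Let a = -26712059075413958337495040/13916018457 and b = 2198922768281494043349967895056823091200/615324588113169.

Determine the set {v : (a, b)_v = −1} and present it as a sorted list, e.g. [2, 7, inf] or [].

[5, 13, 29, 47]

Mod squares: a ≡ -608855, b ≡ 94658. Check v ∈ {∞, 2, 3, 5, 7, 11, 13, 17, 19, 23, 29, 47, 53}.
v=13: a=13^1·(≡10), b=13^2·(≡2) mod 13; (10|13)=+1, (2|13)=-1; (−1)^{1·2·6}·(+1)^2·(-1)^1 = -1.
v=2: v_2(a)=18, v_2(b)=37; units ≡ 1, 1 (mod 8); ε·ε+αω+βω = 0·0+18·0+37·0 ≡ 0  ⇒  (a,b)_2 = +1.
v=∞: -608855 < 0 and 94658 > 0  ⇒  (a,b)_∞ = +1.
v=47: a=47^2·(≡38), b=47^3·(≡38) mod 47; (38|47)=-1, (38|47)=-1; (−1)^{2·3·23}·(-1)^3·(-1)^2 = -1.
v=53: a=53^2·(≡1), b=53^3·(≡17) mod 53; (1|53)=+1, (17|53)=+1; (−1)^{2·3·26}·(+1)^3·(+1)^2 = +1.
v=23: a=23^2·(≡18), b=23^0·(≡6) mod 23; (18|23)=+1, (6|23)=+1; (−1)^{2·0·11}·(+1)^0·(+1)^2 = +1.
v=3: a=3^-4·(≡1), b=3^-6·(≡2) mod 3; (1|3)=+1, (2|3)=-1; (−1)^{-4·-6·1}·(+1)^-6·(-1)^-4 = +1.
v=17: a=17^-5·(≡1), b=17^-8·(≡4) mod 17; (1|17)=+1, (4|17)=+1; (−1)^{-5·-8·8}·(+1)^-8·(+1)^-5 = +1.
v=29: a=29^1·(≡5), b=29^2·(≡27) mod 29; (5|29)=+1, (27|29)=-1; (−1)^{1·2·14}·(+1)^2·(-1)^1 = -1.
v=7: a=7^4·(≡3), b=7^6·(≡1) mod 7; (3|7)=-1, (1|7)=+1; (−1)^{4·6·3}·(-1)^6·(+1)^4 = +1.
v=5: a=5^1·(≡1), b=5^2·(≡2) mod 5; (1|5)=+1, (2|5)=-1; (−1)^{1·2·2}·(+1)^2·(-1)^1 = -1.
v=11: a=11^-2·(≡8), b=11^-2·(≡1) mod 11; (8|11)=-1, (1|11)=+1; (−1)^{-2·-2·5}·(-1)^-2·(+1)^-2 = +1.
v=19: a=19^3·(≡13), b=19^5·(≡7) mod 19; (13|19)=-1, (7|19)=+1; (−1)^{3·5·9}·(-1)^5·(+1)^3 = +1.
(-608855, 94658 / ℚ) ramifies at {5, 13, 29, 47}: a division algebra.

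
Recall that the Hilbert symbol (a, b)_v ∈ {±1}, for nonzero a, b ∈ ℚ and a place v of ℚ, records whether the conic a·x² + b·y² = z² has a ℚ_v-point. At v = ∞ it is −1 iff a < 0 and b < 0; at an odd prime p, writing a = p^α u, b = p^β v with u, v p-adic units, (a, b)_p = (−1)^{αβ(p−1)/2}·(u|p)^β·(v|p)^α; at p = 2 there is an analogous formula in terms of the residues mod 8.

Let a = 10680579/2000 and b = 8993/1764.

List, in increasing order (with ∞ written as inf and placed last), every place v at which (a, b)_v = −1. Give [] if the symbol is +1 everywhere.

[5, 23]

(a, b) ≡ (1495, 17) mod (ℚ^×)²; places V = {2, 3, 5, 7, 13, 17, 23, ∞}.
(a,b)_3: α=6, u≡1; β=-2, v≡2 (mod 3); (1|3)=+1, (2|3)=-1; sign (−1)^0·+1^-2·-1^6 = +1.
(a,b)_23: α=1, u≡20; β=2, v≡14 (mod 23); (20|23)=-1, (14|23)=-1; sign (−1)^0·-1^2·-1^1 = -1.
(a,b)_2: α=-4, β=-2; u≡7, v≡1 (mod 8); ε(u)ε(v)=1·0, αω(v)=-4·0, βω(u)=-2·0; sum ≡ 0  ⇒  +1.
(a,b)_5: α=-3, u≡4; β=0, v≡2 (mod 5); (4|5)=+1, (2|5)=-1; sign (−1)^0·+1^0·-1^-3 = -1.
(a,b)_7: α=2, u≡1; β=-2, v≡5 (mod 7); (1|7)=+1, (5|7)=-1; sign (−1)^0·+1^-2·-1^2 = +1.
(a,b)_13: α=1, u≡2; β=0, v≡4 (mod 13); (2|13)=-1, (4|13)=+1; sign (−1)^0·-1^0·+1^1 = +1.
(a,b)_∞: sgn(1495)=+, sgn(17)=+, so +1.
(a,b)_17: α=0, u≡16; β=1, v≡8 (mod 17); (16|17)=+1, (8|17)=+1; sign (−1)^0·+1^1·+1^0 = +1.
Ram(1495, 17) = {5, 23}; no ℚ_5-point on the conic.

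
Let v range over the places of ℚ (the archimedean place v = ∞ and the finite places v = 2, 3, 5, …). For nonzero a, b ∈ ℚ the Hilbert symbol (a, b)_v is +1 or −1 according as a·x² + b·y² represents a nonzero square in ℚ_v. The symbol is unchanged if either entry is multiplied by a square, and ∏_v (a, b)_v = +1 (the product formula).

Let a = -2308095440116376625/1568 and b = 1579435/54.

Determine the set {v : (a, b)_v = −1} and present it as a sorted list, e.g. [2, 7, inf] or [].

[3, 5, 11, 13]

Mod squares: a ≡ -130, b ≡ 4290. Check v ∈ {∞, 2, 3, 5, 7, 11, 13, 47}.
v=5: a=5^3·(≡4), b=5^1·(≡3) mod 5; (4|5)=+1, (3|5)=-1; (−1)^{3·1·2}·(+1)^1·(-1)^3 = -1.
v=7: a=7^-2·(≡5), b=7^0·(≡5) mod 7; (5|7)=-1, (5|7)=-1; (−1)^{-2·0·3}·(-1)^0·(-1)^-2 = +1.
v=47: a=47^6·(≡44), b=47^2·(≡35) mod 47; (44|47)=-1, (35|47)=-1; (−1)^{6·2·23}·(-1)^2·(-1)^6 = +1.
v=11: a=11^4·(≡8), b=11^1·(≡9) mod 11; (8|11)=-1, (9|11)=+1; (−1)^{4·1·5}·(-1)^1·(+1)^4 = -1.
v=∞: -130 < 0 and 4290 > 0  ⇒  (a,b)_∞ = +1.
v=13: a=13^1·(≡1), b=13^1·(≡5) mod 13; (1|13)=+1, (5|13)=-1; (−1)^{1·1·6}·(+1)^1·(-1)^1 = -1.
v=2: v_2(a)=-5, v_2(b)=-1; units ≡ 7, 1 (mod 8); ε·ε+αω+βω = 1·0+-5·0+-1·0 ≡ 0  ⇒  (a,b)_2 = +1.
v=3: a=3^2·(≡2), b=3^-3·(≡2) mod 3; (2|3)=-1, (2|3)=-1; (−1)^{2·-3·1}·(-1)^-3·(-1)^2 = -1.
|Ram(-130, 4290)| = 4, even; anisotropic at {3, 5, 11, 13}.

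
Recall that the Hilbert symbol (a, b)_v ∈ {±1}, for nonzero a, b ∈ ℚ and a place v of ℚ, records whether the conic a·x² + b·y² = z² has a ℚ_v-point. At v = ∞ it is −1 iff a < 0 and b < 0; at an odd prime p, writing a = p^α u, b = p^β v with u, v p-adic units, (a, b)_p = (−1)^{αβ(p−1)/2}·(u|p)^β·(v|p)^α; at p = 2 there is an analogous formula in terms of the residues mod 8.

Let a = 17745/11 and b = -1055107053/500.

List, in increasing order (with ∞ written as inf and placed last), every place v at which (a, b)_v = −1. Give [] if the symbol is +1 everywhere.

[2, 5, 7, 13]

Mod squares: a ≡ 1155, b ≡ -65. Check v ∈ {∞, 2, 3, 5, 7, 11, 13}.
v=13: a=13^2·(≡6), b=13^3·(≡6) mod 13; (6|13)=-1, (6|13)=-1; (−1)^{2·3·6}·(-1)^3·(-1)^2 = -1.
v=7: a=7^1·(≡2), b=7^2·(≡5) mod 7; (2|7)=+1, (5|7)=-1; (−1)^{1·2·3}·(+1)^2·(-1)^1 = -1.
v=3: a=3^1·(≡1), b=3^4·(≡1) mod 3; (1|3)=+1, (1|3)=+1; (−1)^{1·4·1}·(+1)^4·(+1)^1 = +1.
v=5: a=5^1·(≡4), b=5^-3·(≡3) mod 5; (4|5)=+1, (3|5)=-1; (−1)^{1·-3·2}·(+1)^-3·(-1)^1 = -1.
v=∞: 1155 > 0 and -65 < 0  ⇒  (a,b)_∞ = +1.
v=2: v_2(a)=0, v_2(b)=-2; units ≡ 3, 7 (mod 8); ε·ε+αω+βω = 1·1+0·0+-2·1 ≡ 1  ⇒  (a,b)_2 = -1.
v=11: a=11^-1·(≡2), b=11^2·(≡1) mod 11; (2|11)=-1, (1|11)=+1; (−1)^{-1·2·5}·(-1)^2·(+1)^-1 = +1.
Ram(1155, -65) = {2, 5, 7, 13}; no ℚ_2-point on the conic.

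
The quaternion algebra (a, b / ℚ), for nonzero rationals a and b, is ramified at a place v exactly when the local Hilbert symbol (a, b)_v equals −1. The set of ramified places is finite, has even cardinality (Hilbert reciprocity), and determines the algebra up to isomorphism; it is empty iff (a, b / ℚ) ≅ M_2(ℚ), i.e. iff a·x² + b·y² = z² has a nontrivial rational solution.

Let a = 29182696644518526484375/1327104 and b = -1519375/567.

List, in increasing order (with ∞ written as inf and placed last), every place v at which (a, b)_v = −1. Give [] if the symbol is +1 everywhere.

[2, 5, 7, 11]

Mod squares: a ≡ 55, b ≡ -17017. Check v ∈ {∞, 2, 3, 5, 7, 11, 13, 17}.
v=2: v_2(a)=-14, v_2(b)=0; units ≡ 7, 7 (mod 8); ε·ε+αω+βω = 1·1+-14·0+0·0 ≡ 1  ⇒  (a,b)_2 = -1.
v=7: a=7^6·(≡3), b=7^-1·(≡6) mod 7; (3|7)=-1, (6|7)=-1; (−1)^{6·-1·3}·(-1)^-1·(-1)^6 = -1.
v=3: a=3^-4·(≡1), b=3^-4·(≡2) mod 3; (1|3)=+1, (2|3)=-1; (−1)^{-4·-4·1}·(+1)^-4·(-1)^-4 = +1.
v=∞: 55 > 0 and -17017 < 0  ⇒  (a,b)_∞ = +1.
v=13: a=13^4·(≡9), b=13^1·(≡1) mod 13; (9|13)=+1, (1|13)=+1; (−1)^{4·1·6}·(+1)^1·(+1)^4 = +1.
v=11: a=11^3·(≡5), b=11^1·(≡4) mod 11; (5|11)=+1, (4|11)=+1; (−1)^{3·1·5}·(+1)^1·(+1)^3 = -1.
v=17: a=17^4·(≡9), b=17^1·(≡16) mod 17; (9|17)=+1, (16|17)=+1; (−1)^{4·1·8}·(+1)^1·(+1)^4 = +1.
v=5: a=5^7·(≡1), b=5^4·(≡2) mod 5; (1|5)=+1, (2|5)=-1; (−1)^{7·4·2}·(+1)^4·(-1)^7 = -1.
Ram(55, -17017) = {2, 5, 7, 11}; no ℚ_2-point on the conic.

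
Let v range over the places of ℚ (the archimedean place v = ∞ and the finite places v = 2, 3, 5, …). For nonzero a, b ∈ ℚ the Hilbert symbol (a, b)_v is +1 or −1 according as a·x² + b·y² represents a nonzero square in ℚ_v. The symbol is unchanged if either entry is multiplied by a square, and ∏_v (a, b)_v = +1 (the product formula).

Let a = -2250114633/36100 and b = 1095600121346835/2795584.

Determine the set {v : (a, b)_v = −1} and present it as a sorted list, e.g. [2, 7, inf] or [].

Mod squares: a ≡ -342953, b ≡ 115. Check v ∈ {∞, 2, 3, 5, 11, 13, 19, 23, 31, 37}.
v=31: a=31^1·(≡5), b=31^2·(≡29) mod 31; (5|31)=+1, (29|31)=-1; (−1)^{1·2·15}·(+1)^2·(-1)^1 = -1.
v=23: a=23^1·(≡18), b=23^3·(≡14) mod 23; (18|23)=+1, (14|23)=-1; (−1)^{1·3·11}·(+1)^3·(-1)^1 = +1.
v=19: a=19^-2·(≡4), b=19^-2·(≡11) mod 19; (4|19)=+1, (11|19)=+1; (−1)^{-2·-2·9}·(+1)^-2·(+1)^-2 = +1.
v=5: a=5^-2·(≡3), b=5^1·(≡3) mod 5; (3|5)=-1, (3|5)=-1; (−1)^{-2·1·2}·(-1)^1·(-1)^-2 = -1.
v=3: a=3^8·(≡1), b=3^4·(≡1) mod 3; (1|3)=+1, (1|3)=+1; (−1)^{8·4·1}·(+1)^4·(+1)^8 = +1.
v=13: a=13^1·(≡10), b=13^2·(≡5) mod 13; (10|13)=+1, (5|13)=-1; (−1)^{1·2·6}·(+1)^2·(-1)^1 = -1.
v=∞: -342953 < 0 and 115 > 0  ⇒  (a,b)_∞ = +1.
v=2: v_2(a)=-2, v_2(b)=-6; units ≡ 7, 3 (mod 8); ε·ε+αω+βω = 1·1+-2·1+-6·0 ≡ 1  ⇒  (a,b)_2 = -1.
v=11: a=11^0·(≡4), b=11^-2·(≡4) mod 11; (4|11)=+1, (4|11)=+1; (−1)^{0·-2·5}·(+1)^-2·(+1)^0 = +1.
v=37: a=37^1·(≡19), b=37^2·(≡16) mod 37; (19|37)=-1, (16|37)=+1; (−1)^{1·2·18}·(-1)^2·(+1)^1 = +1.
Ram(-342953, 115) = {2, 5, 13, 31}; no ℚ_2-point on the conic.

[2, 5, 13, 31]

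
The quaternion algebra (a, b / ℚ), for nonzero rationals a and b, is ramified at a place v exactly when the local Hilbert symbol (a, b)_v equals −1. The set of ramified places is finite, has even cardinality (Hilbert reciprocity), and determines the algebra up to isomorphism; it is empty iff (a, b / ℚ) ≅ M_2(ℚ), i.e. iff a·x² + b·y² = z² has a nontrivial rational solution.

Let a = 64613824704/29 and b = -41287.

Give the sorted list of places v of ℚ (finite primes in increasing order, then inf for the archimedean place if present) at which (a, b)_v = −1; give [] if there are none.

(a, b) ≡ (9011431, -41287) mod (ℚ^×)²; places V = {2, 3, 11, 13, 19, 29, 41, 53, ∞}.
(a,b)_2: α=6, β=0; u≡7, v≡1 (mod 8); ε(u)ε(v)=1·0, αω(v)=6·0, βω(u)=0·0; sum ≡ 0  ⇒  +1.
(a,b)_29: α=-1, u≡24; β=0, v≡9 (mod 29); (24|29)=+1, (9|29)=+1; sign (−1)^0·+1^0·+1^-1 = +1.
(a,b)_3: α=2, u≡1; β=0, v≡2 (mod 3); (1|3)=+1, (2|3)=-1; sign (−1)^0·+1^0·-1^2 = +1.
(a,b)_19: α=2, u≡4; β=1, v≡12 (mod 19); (4|19)=+1, (12|19)=-1; sign (−1)^0·+1^1·-1^2 = +1.
(a,b)_11: α=1, u≡2; β=0, v≡7 (mod 11); (2|11)=-1, (7|11)=-1; sign (−1)^0·-1^0·-1^1 = -1.
(a,b)_41: α=1, u≡33; β=1, v≡18 (mod 41); (33|41)=+1, (18|41)=+1; sign (−1)^0·+1^1·+1^1 = +1.
(a,b)_13: α=1, u≡3; β=0, v≡1 (mod 13); (3|13)=+1, (1|13)=+1; sign (−1)^0·+1^0·+1^1 = +1.
(a,b)_53: α=1, u≡23; β=1, v≡16 (mod 53); (23|53)=-1, (16|53)=+1; sign (−1)^0·-1^1·+1^1 = -1.
(a,b)_∞: sgn(9011431)=+, sgn(-41287)=−, so +1.
(9011431, -41287 / ℚ) ramifies at {11, 53}: a division algebra.

[11, 53]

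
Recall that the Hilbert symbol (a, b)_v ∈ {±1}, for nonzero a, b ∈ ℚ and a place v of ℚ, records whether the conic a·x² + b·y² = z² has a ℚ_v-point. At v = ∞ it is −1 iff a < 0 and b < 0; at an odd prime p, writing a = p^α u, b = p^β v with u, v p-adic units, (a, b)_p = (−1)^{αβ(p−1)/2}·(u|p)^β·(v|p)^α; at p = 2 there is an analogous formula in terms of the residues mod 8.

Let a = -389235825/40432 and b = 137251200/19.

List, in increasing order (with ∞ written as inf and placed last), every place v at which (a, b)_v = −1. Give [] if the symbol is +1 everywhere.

Mod squares: a ≡ -119, b ≡ 1938. Check v ∈ {∞, 2, 3, 5, 7, 11, 17, 19, 29}.
v=17: a=17^1·(≡12), b=17^1·(≡14) mod 17; (12|17)=-1, (14|17)=-1; (−1)^{1·1·8}·(-1)^1·(-1)^1 = +1.
v=29: a=29^2·(≡17), b=29^2·(≡7) mod 29; (17|29)=-1, (7|29)=+1; (−1)^{2·2·14}·(-1)^2·(+1)^2 = +1.
v=11: a=11^2·(≡10), b=11^0·(≡8) mod 11; (10|11)=-1, (8|11)=-1; (−1)^{2·0·5}·(-1)^0·(-1)^2 = +1.
v=3: a=3^2·(≡1), b=3^1·(≡1) mod 3; (1|3)=+1, (1|3)=+1; (−1)^{2·1·1}·(+1)^1·(+1)^2 = +1.
v=19: a=19^-2·(≡10), b=19^-1·(≡7) mod 19; (10|19)=-1, (7|19)=+1; (−1)^{-2·-1·9}·(-1)^-1·(+1)^-2 = -1.
v=∞: -119 < 0 and 1938 > 0  ⇒  (a,b)_∞ = +1.
v=7: a=7^-1·(≡1), b=7^0·(≡6) mod 7; (1|7)=+1, (6|7)=-1; (−1)^{-1·0·3}·(+1)^0·(-1)^-1 = -1.
v=2: v_2(a)=-4, v_2(b)=7; units ≡ 1, 1 (mod 8); ε·ε+αω+βω = 0·0+-4·0+7·0 ≡ 0  ⇒  (a,b)_2 = +1.
v=5: a=5^2·(≡1), b=5^2·(≡2) mod 5; (1|5)=+1, (2|5)=-1; (−1)^{2·2·2}·(+1)^2·(-1)^2 = +1.
|Ram(-119, 1938)| = 2, even; anisotropic at {7, 19}.

[7, 19]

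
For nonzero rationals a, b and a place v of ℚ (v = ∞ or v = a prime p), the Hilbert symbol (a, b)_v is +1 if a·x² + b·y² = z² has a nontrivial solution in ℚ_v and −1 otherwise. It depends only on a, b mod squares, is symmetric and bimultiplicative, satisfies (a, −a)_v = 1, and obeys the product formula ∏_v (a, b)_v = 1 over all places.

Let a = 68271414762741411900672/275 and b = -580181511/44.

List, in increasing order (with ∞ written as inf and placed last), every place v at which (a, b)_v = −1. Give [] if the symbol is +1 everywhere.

[2, 3, 11, 19]

Mod squares: a ≡ 18183, b ≡ -429. Check v ∈ {∞, 2, 3, 5, 7, 11, 13, 19, 29}.
v=∞: 18183 > 0 and -429 < 0  ⇒  (a,b)_∞ = +1.
v=7: a=7^4·(≡4), b=7^2·(≡6) mod 7; (4|7)=+1, (6|7)=-1; (−1)^{4·2·3}·(+1)^2·(-1)^4 = +1.
v=29: a=29^5·(≡18), b=29^2·(≡20) mod 29; (18|29)=-1, (20|29)=+1; (−1)^{5·2·14}·(-1)^2·(+1)^5 = +1.
v=3: a=3^7·(≡1), b=3^1·(≡1) mod 3; (1|3)=+1, (1|3)=+1; (−1)^{7·1·1}·(+1)^1·(+1)^7 = -1.
v=2: v_2(a)=8, v_2(b)=-2; units ≡ 7, 3 (mod 8); ε·ε+αω+βω = 1·1+8·1+-2·0 ≡ 1  ⇒  (a,b)_2 = -1.
v=13: a=13^0·(≡3), b=13^1·(≡6) mod 13; (3|13)=+1, (6|13)=-1; (−1)^{0·1·6}·(+1)^1·(-1)^0 = +1.
v=19: a=19^5·(≡4), b=19^2·(≡13) mod 19; (4|19)=+1, (13|19)=-1; (−1)^{5·2·9}·(+1)^2·(-1)^5 = -1.
v=11: a=11^-1·(≡5), b=11^-1·(≡9) mod 11; (5|11)=+1, (9|11)=+1; (−1)^{-1·-1·5}·(+1)^-1·(+1)^-1 = -1.
v=5: a=5^-2·(≡2), b=5^0·(≡1) mod 5; (2|5)=-1, (1|5)=+1; (−1)^{-2·0·2}·(-1)^0·(+1)^-2 = +1.
|Ram(18183, -429)| = 4, even; anisotropic at {2, 3, 11, 19}.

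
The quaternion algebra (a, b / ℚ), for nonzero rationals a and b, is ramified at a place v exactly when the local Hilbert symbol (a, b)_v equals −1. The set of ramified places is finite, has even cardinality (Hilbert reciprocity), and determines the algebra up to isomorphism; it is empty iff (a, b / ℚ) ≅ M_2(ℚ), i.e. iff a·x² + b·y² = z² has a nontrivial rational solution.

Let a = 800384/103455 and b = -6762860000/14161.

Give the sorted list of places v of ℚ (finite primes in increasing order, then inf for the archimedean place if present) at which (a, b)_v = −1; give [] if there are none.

Mod squares: a ≡ 7030, b ≡ -494. Check v ∈ {∞, 2, 3, 5, 7, 11, 13, 17, 19, 37}.
v=2: v_2(a)=7, v_2(b)=5; units ≡ 3, 1 (mod 8); ε·ε+αω+βω = 1·0+7·0+5·1 ≡ 1  ⇒  (a,b)_2 = -1.
v=13: a=13^2·(≡4), b=13^1·(≡3) mod 13; (4|13)=+1, (3|13)=+1; (−1)^{2·1·6}·(+1)^1·(+1)^2 = +1.
v=11: a=11^-2·(≡3), b=11^0·(≡4) mod 11; (3|11)=+1, (4|11)=+1; (−1)^{-2·0·5}·(+1)^0·(+1)^-2 = +1.
v=3: a=3^-2·(≡1), b=3^0·(≡1) mod 3; (1|3)=+1, (1|3)=+1; (−1)^{-2·0·1}·(+1)^0·(+1)^-2 = +1.
v=7: a=7^0·(≡2), b=7^-2·(≡3) mod 7; (2|7)=+1, (3|7)=-1; (−1)^{0·-2·3}·(+1)^-2·(-1)^0 = +1.
v=17: a=17^0·(≡16), b=17^-2·(≡1) mod 17; (16|17)=+1, (1|17)=+1; (−1)^{0·-2·8}·(+1)^-2·(+1)^0 = +1.
v=37: a=37^1·(≡8), b=37^2·(≡13) mod 37; (8|37)=-1, (13|37)=-1; (−1)^{1·2·18}·(-1)^2·(-1)^1 = -1.
v=19: a=19^-1·(≡6), b=19^1·(≡12) mod 19; (6|19)=+1, (12|19)=-1; (−1)^{-1·1·9}·(+1)^1·(-1)^-1 = +1.
v=∞: 7030 > 0 and -494 < 0  ⇒  (a,b)_∞ = +1.
v=5: a=5^-1·(≡4), b=5^4·(≡4) mod 5; (4|5)=+1, (4|5)=+1; (−1)^{-1·4·2}·(+1)^4·(+1)^-1 = +1.
(7030, -494 / ℚ) ramifies at {2, 37}: a division algebra.

[2, 37]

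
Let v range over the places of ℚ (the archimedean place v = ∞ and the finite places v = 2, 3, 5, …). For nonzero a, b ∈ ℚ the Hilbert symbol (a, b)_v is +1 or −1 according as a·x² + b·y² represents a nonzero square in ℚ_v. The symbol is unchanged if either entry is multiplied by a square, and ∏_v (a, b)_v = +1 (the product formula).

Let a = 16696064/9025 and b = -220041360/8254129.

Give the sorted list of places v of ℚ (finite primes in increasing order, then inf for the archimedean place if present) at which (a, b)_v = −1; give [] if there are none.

[2, 11]

(a, b) ≡ (11, -385) mod (ℚ^×)²; places V = {2, 3, 5, 7, 11, 13, 17, 19, ∞}.
(a,b)_19: α=-2, u≡7; β=0, v≡14 (mod 19); (7|19)=+1, (14|19)=-1; sign (−1)^0·+1^0·-1^-2 = +1.
(a,b)_3: α=0, u≡2; β=6, v≡2 (mod 3); (2|3)=-1, (2|3)=-1; sign (−1)^0·-1^6·-1^0 = +1.
(a,b)_2: α=8, β=4; u≡3, v≡7 (mod 8); ε(u)ε(v)=1·1, αω(v)=8·0, βω(u)=4·1; sum ≡ 1  ⇒  -1.
(a,b)_17: α=0, u≡5; β=-2, v≡10 (mod 17); (5|17)=-1, (10|17)=-1; sign (−1)^0·-1^-2·-1^0 = +1.
(a,b)_11: α=3, u≡3; β=1, v≡1 (mod 11); (3|11)=+1, (1|11)=+1; sign (−1)^1·+1^1·+1^3 = -1.
(a,b)_7: α=2, u≡2; β=3, v≡1 (mod 7); (2|7)=+1, (1|7)=+1; sign (−1)^0·+1^3·+1^2 = +1.
(a,b)_13: α=0, u≡7; β=-4, v≡11 (mod 13); (7|13)=-1, (11|13)=-1; sign (−1)^0·-1^-4·-1^0 = +1.
(a,b)_5: α=-2, u≡4; β=1, v≡2 (mod 5); (4|5)=+1, (2|5)=-1; sign (−1)^0·+1^1·-1^-2 = +1.
(a,b)_∞: sgn(11)=+, sgn(-385)=−, so +1.
|Ram(11, -385)| = 2, even; anisotropic at {2, 11}.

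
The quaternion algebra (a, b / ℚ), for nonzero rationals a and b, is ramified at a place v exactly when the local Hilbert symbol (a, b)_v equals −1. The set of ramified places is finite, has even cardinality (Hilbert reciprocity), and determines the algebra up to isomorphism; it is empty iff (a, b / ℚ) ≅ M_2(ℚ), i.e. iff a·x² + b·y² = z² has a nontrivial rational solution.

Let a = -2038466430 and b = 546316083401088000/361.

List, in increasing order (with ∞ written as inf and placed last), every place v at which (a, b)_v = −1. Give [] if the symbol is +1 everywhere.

(a, b) ≡ (-15470, 255) mod (ℚ^×)²; places V = {2, 3, 5, 7, 11, 13, 17, 19, ∞}.
(a,b)_13: α=1, u≡6; β=2, v≡6 (mod 13); (6|13)=-1, (6|13)=-1; sign (−1)^0·-1^2·-1^1 = -1.
(a,b)_∞: sgn(-15470)=−, sgn(255)=+, so +1.
(a,b)_5: α=1, u≡4; β=3, v≡4 (mod 5); (4|5)=+1, (4|5)=+1; sign (−1)^0·+1^3·+1^1 = +1.
(a,b)_17: α=1, u≡16; β=5, v≡4 (mod 17); (16|17)=+1, (4|17)=+1; sign (−1)^0·+1^5·+1^1 = +1.
(a,b)_2: α=1, β=10; u≡1, v≡7 (mod 8); ε(u)ε(v)=0·1, αω(v)=1·0, βω(u)=10·0; sum ≡ 0  ⇒  +1.
(a,b)_7: α=1, u≡2; β=2, v≡6 (mod 7); (2|7)=+1, (6|7)=-1; sign (−1)^0·+1^2·-1^1 = -1.
(a,b)_19: α=0, u≡3; β=-2, v≡13 (mod 19); (3|19)=-1, (13|19)=-1; sign (−1)^0·-1^-2·-1^0 = +1.
(a,b)_3: α=2, u≡1; β=1, v≡1 (mod 3); (1|3)=+1, (1|3)=+1; sign (−1)^0·+1^1·+1^2 = +1.
(a,b)_11: α=4, u≡8; β=2, v≡10 (mod 11); (8|11)=-1, (10|11)=-1; sign (−1)^0·-1^2·-1^4 = +1.
|Ram(-15470, 255)| = 2, even; anisotropic at {7, 13}.

[7, 13]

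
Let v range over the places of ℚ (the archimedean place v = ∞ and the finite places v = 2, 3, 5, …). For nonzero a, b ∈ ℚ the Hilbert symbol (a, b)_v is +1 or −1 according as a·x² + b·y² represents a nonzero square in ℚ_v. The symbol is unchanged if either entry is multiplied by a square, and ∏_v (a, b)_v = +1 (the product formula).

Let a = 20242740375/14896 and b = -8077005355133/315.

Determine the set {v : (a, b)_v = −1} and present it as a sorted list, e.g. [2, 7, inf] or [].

[5, 7, 13, 19]

Mod squares: a ≡ 1569685, b ≡ -18655. Check v ∈ {∞, 2, 3, 5, 7, 11, 13, 19, 31, 41}.
v=∞: 1569685 > 0 and -18655 < 0  ⇒  (a,b)_∞ = +1.
v=2: v_2(a)=-4, v_2(b)=0; units ≡ 5, 1 (mod 8); ε·ε+αω+βω = 0·0+-4·0+0·1 ≡ 0  ⇒  (a,b)_2 = +1.
v=19: a=19^-1·(≡12), b=19^4·(≡12) mod 19; (12|19)=-1, (12|19)=-1; (−1)^{-1·4·9}·(-1)^4·(-1)^-1 = -1.
v=13: a=13^1·(≡1), b=13^1·(≡11) mod 13; (1|13)=+1, (11|13)=-1; (−1)^{1·1·6}·(+1)^1·(-1)^1 = -1.
v=11: a=11^2·(≡8), b=11^2·(≡9) mod 11; (8|11)=-1, (9|11)=+1; (−1)^{2·2·5}·(-1)^2·(+1)^2 = +1.
v=7: a=7^-2·(≡6), b=7^-1·(≡2) mod 7; (6|7)=-1, (2|7)=+1; (−1)^{-2·-1·3}·(-1)^-1·(+1)^-2 = -1.
v=3: a=3^4·(≡1), b=3^-2·(≡2) mod 3; (1|3)=+1, (2|3)=-1; (−1)^{4·-2·1}·(+1)^-2·(-1)^4 = +1.
v=5: a=5^3·(≡3), b=5^-1·(≡4) mod 5; (3|5)=-1, (4|5)=+1; (−1)^{3·-1·2}·(-1)^-1·(+1)^3 = -1.
v=41: a=41^1·(≡1), b=41^1·(≡33) mod 41; (1|41)=+1, (33|41)=+1; (−1)^{1·1·20}·(+1)^1·(+1)^1 = +1.
v=31: a=31^1·(≡29), b=31^2·(≡14) mod 31; (29|31)=-1, (14|31)=+1; (−1)^{1·2·15}·(-1)^2·(+1)^1 = +1.
(1569685, -18655 / ℚ) ramifies at {5, 7, 13, 19}: a division algebra.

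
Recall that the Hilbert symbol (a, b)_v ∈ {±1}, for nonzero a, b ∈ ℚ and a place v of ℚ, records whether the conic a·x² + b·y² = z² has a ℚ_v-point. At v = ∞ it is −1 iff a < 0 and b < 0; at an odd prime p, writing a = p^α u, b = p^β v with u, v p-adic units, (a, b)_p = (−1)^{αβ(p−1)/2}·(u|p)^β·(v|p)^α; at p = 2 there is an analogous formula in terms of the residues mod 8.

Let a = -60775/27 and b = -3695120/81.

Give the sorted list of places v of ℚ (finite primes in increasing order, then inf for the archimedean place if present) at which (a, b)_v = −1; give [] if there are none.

(a, b) ≡ (-7293, -230945) mod (ℚ^×)²; places V = {2, 3, 5, 11, 13, 17, 19, ∞}.
(a,b)_∞: sgn(-7293)=−, sgn(-230945)=−, so -1.
(a,b)_3: α=-3, u≡2; β=-4, v≡1 (mod 3); (2|3)=-1, (1|3)=+1; sign (−1)^0·-1^-4·+1^-3 = +1.
(a,b)_5: α=2, u≡2; β=1, v≡1 (mod 5); (2|5)=-1, (1|5)=+1; sign (−1)^0·-1^1·+1^2 = -1.
(a,b)_17: α=1, u≡8; β=1, v≡8 (mod 17); (8|17)=+1, (8|17)=+1; sign (−1)^0·+1^1·+1^1 = +1.
(a,b)_13: α=1, u≡5; β=1, v≡6 (mod 13); (5|13)=-1, (6|13)=-1; sign (−1)^0·-1^1·-1^1 = +1.
(a,b)_19: α=0, u≡15; β=1, v≡16 (mod 19); (15|19)=-1, (16|19)=+1; sign (−1)^0·-1^1·+1^0 = -1.
(a,b)_11: α=1, u≡6; β=1, v≡5 (mod 11); (6|11)=-1, (5|11)=+1; sign (−1)^1·-1^1·+1^1 = +1.
(a,b)_2: α=0, β=4; u≡3, v≡7 (mod 8); ε(u)ε(v)=1·1, αω(v)=0·0, βω(u)=4·1; sum ≡ 1  ⇒  -1.
(-7293, -230945 / ℚ) ramifies at {2, 5, 19, ∞}: a division algebra.

[2, 5, 19, inf]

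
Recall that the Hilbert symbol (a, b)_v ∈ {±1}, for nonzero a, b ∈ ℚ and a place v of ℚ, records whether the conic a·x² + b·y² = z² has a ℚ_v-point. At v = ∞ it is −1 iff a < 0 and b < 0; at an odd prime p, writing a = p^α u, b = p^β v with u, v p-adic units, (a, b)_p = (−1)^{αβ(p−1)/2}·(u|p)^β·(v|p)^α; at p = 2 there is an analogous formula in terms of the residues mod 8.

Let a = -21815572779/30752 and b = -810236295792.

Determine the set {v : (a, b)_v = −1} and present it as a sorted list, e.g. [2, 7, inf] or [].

Mod squares: a ≡ -38038, b ≡ -3927. Check v ∈ {∞, 2, 3, 7, 11, 13, 17, 19, 31}.
v=7: a=7^3·(≡6), b=7^3·(≡6) mod 7; (6|7)=-1, (6|7)=-1; (−1)^{3·3·3}·(-1)^3·(-1)^3 = -1.
v=13: a=13^1·(≡1), b=13^0·(≡12) mod 13; (1|13)=+1, (12|13)=+1; (−1)^{1·0·6}·(+1)^0·(+1)^1 = +1.
v=11: a=11^1·(≡8), b=11^1·(≡2) mod 11; (8|11)=-1, (2|11)=-1; (−1)^{1·1·5}·(-1)^1·(-1)^1 = -1.
v=3: a=3^4·(≡2), b=3^7·(≡2) mod 3; (2|3)=-1, (2|3)=-1; (−1)^{4·7·1}·(-1)^7·(-1)^4 = -1.
v=17: a=17^2·(≡2), b=17^1·(≡7) mod 17; (2|17)=+1, (7|17)=-1; (−1)^{2·1·8}·(+1)^1·(-1)^2 = +1.
v=31: a=31^-2·(≡26), b=31^0·(≡1) mod 31; (26|31)=-1, (1|31)=+1; (−1)^{-2·0·15}·(-1)^0·(+1)^-2 = +1.
v=2: v_2(a)=-5, v_2(b)=4; units ≡ 5, 1 (mod 8); ε·ε+αω+βω = 0·0+-5·0+4·1 ≡ 0  ⇒  (a,b)_2 = +1.
v=19: a=19^1·(≡18), b=19^2·(≡1) mod 19; (18|19)=-1, (1|19)=+1; (−1)^{1·2·9}·(-1)^2·(+1)^1 = +1.
v=∞: -38038 < 0 and -3927 < 0  ⇒  (a,b)_∞ = -1.
Ram(-38038, -3927) = {3, 7, 11, ∞}; no ℚ_3-point on the conic.

[3, 7, 11, inf]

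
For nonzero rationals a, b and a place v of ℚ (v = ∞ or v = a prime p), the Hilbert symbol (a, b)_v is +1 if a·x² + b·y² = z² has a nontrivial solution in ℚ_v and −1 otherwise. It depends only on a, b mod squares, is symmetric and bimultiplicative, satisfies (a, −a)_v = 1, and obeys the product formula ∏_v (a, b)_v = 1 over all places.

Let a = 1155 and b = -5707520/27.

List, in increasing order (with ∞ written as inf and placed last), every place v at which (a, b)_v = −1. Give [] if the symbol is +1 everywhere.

Mod squares: a ≡ 1155, b ≡ -1365. Check v ∈ {∞, 2, 3, 5, 7, 11, 13}.
v=13: a=13^0·(≡11), b=13^1·(≡9) mod 13; (11|13)=-1, (9|13)=+1; (−1)^{0·1·6}·(-1)^1·(+1)^0 = -1.
v=5: a=5^1·(≡1), b=5^1·(≡3) mod 5; (1|5)=+1, (3|5)=-1; (−1)^{1·1·2}·(+1)^1·(-1)^1 = -1.
v=11: a=11^1·(≡6), b=11^0·(≡10) mod 11; (6|11)=-1, (10|11)=-1; (−1)^{1·0·5}·(-1)^0·(-1)^1 = -1.
v=3: a=3^1·(≡1), b=3^-3·(≡1) mod 3; (1|3)=+1, (1|3)=+1; (−1)^{1·-3·1}·(+1)^-3·(+1)^1 = -1.
v=∞: 1155 > 0 and -1365 < 0  ⇒  (a,b)_∞ = +1.
v=2: v_2(a)=0, v_2(b)=8; units ≡ 3, 3 (mod 8); ε·ε+αω+βω = 1·1+0·1+8·1 ≡ 1  ⇒  (a,b)_2 = -1.
v=7: a=7^1·(≡4), b=7^3·(≡1) mod 7; (4|7)=+1, (1|7)=+1; (−1)^{1·3·3}·(+1)^3·(+1)^1 = -1.
|Ram(1155, -1365)| = 6, even; anisotropic at {2, 3, 5, 7, 11, 13}.

[2, 3, 5, 7, 11, 13]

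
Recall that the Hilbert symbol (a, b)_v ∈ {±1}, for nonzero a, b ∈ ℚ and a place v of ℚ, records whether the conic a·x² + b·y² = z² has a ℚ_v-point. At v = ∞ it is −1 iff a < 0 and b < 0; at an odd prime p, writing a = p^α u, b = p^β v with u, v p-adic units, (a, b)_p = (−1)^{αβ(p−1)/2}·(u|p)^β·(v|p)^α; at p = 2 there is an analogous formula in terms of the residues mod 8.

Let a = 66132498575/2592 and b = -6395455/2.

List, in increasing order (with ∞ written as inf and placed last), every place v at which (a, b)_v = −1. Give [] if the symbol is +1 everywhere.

[11, 13]

Mod squares: a ≡ 286, b ≡ -110. Check v ∈ {∞, 2, 3, 5, 11, 13, 17, 23, 31}.
v=5: a=5^2·(≡4), b=5^1·(≡2) mod 5; (4|5)=+1, (2|5)=-1; (−1)^{2·1·2}·(+1)^1·(-1)^2 = +1.
v=2: v_2(a)=-5, v_2(b)=-1; units ≡ 7, 1 (mod 8); ε·ε+αω+βω = 1·0+-5·0+-1·0 ≡ 0  ⇒  (a,b)_2 = +1.
v=3: a=3^-4·(≡1), b=3^0·(≡1) mod 3; (1|3)=+1, (1|3)=+1; (−1)^{-4·0·1}·(+1)^0·(+1)^-4 = +1.
v=13: a=13^1·(≡12), b=13^0·(≡6) mod 13; (12|13)=+1, (6|13)=-1; (−1)^{1·0·6}·(+1)^0·(-1)^1 = -1.
v=∞: 286 > 0 and -110 < 0  ⇒  (a,b)_∞ = +1.
v=17: a=17^2·(≡11), b=17^0·(≡15) mod 17; (11|17)=-1, (15|17)=+1; (−1)^{2·0·8}·(-1)^0·(+1)^2 = +1.
v=23: a=23^2·(≡20), b=23^0·(≡20) mod 23; (20|23)=-1, (20|23)=-1; (−1)^{2·0·11}·(-1)^0·(-1)^2 = +1.
v=31: a=31^0·(≡19), b=31^2·(≡5) mod 31; (19|31)=+1, (5|31)=+1; (−1)^{0·2·15}·(+1)^2·(+1)^0 = +1.
v=11: a=11^3·(≡1), b=11^3·(≡1) mod 11; (1|11)=+1, (1|11)=+1; (−1)^{3·3·5}·(+1)^3·(+1)^3 = -1.
Ram(286, -110) = {11, 13}; no ℚ_11-point on the conic.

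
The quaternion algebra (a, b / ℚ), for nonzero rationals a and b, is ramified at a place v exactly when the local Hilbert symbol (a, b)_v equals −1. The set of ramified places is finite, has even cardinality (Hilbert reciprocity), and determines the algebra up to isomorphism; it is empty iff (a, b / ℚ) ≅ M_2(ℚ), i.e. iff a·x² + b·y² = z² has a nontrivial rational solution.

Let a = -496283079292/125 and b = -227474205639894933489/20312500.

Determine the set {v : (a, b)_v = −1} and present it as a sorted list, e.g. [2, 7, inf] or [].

(a, b) ≡ (-35, -2717) mod (ℚ^×)²; places V = {2, 3, 5, 7, 11, 13, 19, ∞}.
(a,b)_13: α=2, u≡1; β=-1, v≡9 (mod 13); (1|13)=+1, (9|13)=+1; sign (−1)^0·+1^-1·+1^2 = +1.
(a,b)_19: α=2, u≡18; β=3, v≡1 (mod 19); (18|19)=-1, (1|19)=+1; sign (−1)^0·-1^3·+1^2 = -1.
(a,b)_11: α=2, u≡3; β=5, v≡7 (mod 11); (3|11)=+1, (7|11)=-1; sign (−1)^0·+1^5·-1^2 = +1.
(a,b)_∞: sgn(-35)=−, sgn(-2717)=−, so -1.
(a,b)_5: α=-3, u≡3; β=-8, v≡3 (mod 5); (3|5)=-1, (3|5)=-1; sign (−1)^0·-1^-8·-1^-3 = -1.
(a,b)_7: α=5, u≡4; β=10, v≡6 (mod 7); (4|7)=+1, (6|7)=-1; sign (−1)^0·+1^10·-1^5 = -1.
(a,b)_2: α=2, β=-2; u≡5, v≡3 (mod 8); ε(u)ε(v)=0·1, αω(v)=2·1, βω(u)=-2·1; sum ≡ 0  ⇒  +1.
(a,b)_3: α=0, u≡1; β=6, v≡1 (mod 3); (1|3)=+1, (1|3)=+1; sign (−1)^0·+1^6·+1^0 = +1.
|Ram(-35, -2717)| = 4, even; anisotropic at {5, 7, 19, ∞}.

[5, 7, 19, inf]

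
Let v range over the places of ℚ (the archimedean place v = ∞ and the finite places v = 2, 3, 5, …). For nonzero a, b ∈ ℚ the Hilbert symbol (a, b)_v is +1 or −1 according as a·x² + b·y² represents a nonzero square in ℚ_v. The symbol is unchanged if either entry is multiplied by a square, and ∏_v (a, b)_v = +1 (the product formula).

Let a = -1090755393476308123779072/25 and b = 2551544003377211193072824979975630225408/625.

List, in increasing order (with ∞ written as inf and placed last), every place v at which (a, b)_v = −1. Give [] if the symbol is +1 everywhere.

Mod squares: a ≡ -78387, b ≡ 89947. Check v ∈ {∞, 2, 3, 5, 11, 13, 17, 29, 37, 53}.
v=5: a=5^-2·(≡3), b=5^-4·(≡3) mod 5; (3|5)=-1, (3|5)=-1; (−1)^{-2·-4·2}·(-1)^-4·(-1)^-2 = +1.
v=2: v_2(a)=18, v_2(b)=30; units ≡ 5, 3 (mod 8); ε·ε+αω+βω = 0·1+18·1+30·1 ≡ 0  ⇒  (a,b)_2 = +1.
v=53: a=53^1·(≡23), b=53^2·(≡38) mod 53; (23|53)=-1, (38|53)=+1; (−1)^{1·2·26}·(-1)^2·(+1)^1 = +1.
v=3: a=3^9·(≡1), b=3^14·(≡1) mod 3; (1|3)=+1, (1|3)=+1; (−1)^{9·14·1}·(+1)^14·(+1)^9 = +1.
v=17: a=17^3·(≡15), b=17^5·(≡16) mod 17; (15|17)=+1, (16|17)=+1; (−1)^{3·5·8}·(+1)^5·(+1)^3 = +1.
v=∞: -78387 < 0 and 89947 > 0  ⇒  (a,b)_∞ = +1.
v=37: a=37^2·(≡12), b=37^3·(≡27) mod 37; (12|37)=+1, (27|37)=+1; (−1)^{2·3·18}·(+1)^3·(+1)^2 = +1.
v=29: a=29^1·(≡1), b=29^2·(≡26) mod 29; (1|29)=+1, (26|29)=-1; (−1)^{1·2·14}·(+1)^2·(-1)^1 = -1.
v=13: a=13^2·(≡9), b=13^3·(≡4) mod 13; (9|13)=+1, (4|13)=+1; (−1)^{2·3·6}·(+1)^3·(+1)^2 = +1.
v=11: a=11^2·(≡8), b=11^3·(≡9) mod 11; (8|11)=-1, (9|11)=+1; (−1)^{2·3·5}·(-1)^3·(+1)^2 = -1.
|Ram(-78387, 89947)| = 2, even; anisotropic at {11, 29}.

[11, 29]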